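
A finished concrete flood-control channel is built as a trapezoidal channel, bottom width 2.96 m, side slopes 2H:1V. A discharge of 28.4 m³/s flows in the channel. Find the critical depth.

At critical depth, Q² T / (g A³) = 1, i.e. A³/T = Q²/g = 28.4²/9.81 = 82.22.
Try y = 1.75 m: A³/T = 145.1 — too large.
Try y = 1.51 m: A³/T = 81.81 — close enough.

y_c = 1.51 m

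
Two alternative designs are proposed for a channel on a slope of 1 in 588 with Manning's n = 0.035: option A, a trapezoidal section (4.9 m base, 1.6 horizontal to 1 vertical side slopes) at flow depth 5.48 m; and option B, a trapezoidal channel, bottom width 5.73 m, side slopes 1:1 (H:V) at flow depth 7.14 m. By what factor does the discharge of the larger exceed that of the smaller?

1.39

Channel A: With bottom width b = 4.9 m and side slope z = 1.6: A = (b + zy)y = (4.9 + 1.6×5.48)×5.48 = 74.9 m²; P = b + 2y√(1+z²) = 4.9 + 2×5.48×1.887 = 25.58 m. Hydraulic radius R = A/P = 74.9/25.58 = 2.928 m. Q_A = (1/0.035)·74.9·2.928^(2/3)·√0.001701 = 180.6 m³/s.
Channel B: With bottom width b = 5.73 m and side slope z = 1: A = (b + zy)y = (5.73 + 1×7.14)×7.14 = 91.89 m²; P = b + 2y√(1+z²) = 5.73 + 2×7.14×1.414 = 25.92 m. Hydraulic radius R = A/P = 91.89/25.92 = 3.545 m. Q_B = (1/0.035)·91.89·3.545^(2/3)·√0.001701 = 251.7 m³/s.
The larger discharge is 251.7 m³/s and the smaller is 180.6 m³/s; the ratio is 1.39.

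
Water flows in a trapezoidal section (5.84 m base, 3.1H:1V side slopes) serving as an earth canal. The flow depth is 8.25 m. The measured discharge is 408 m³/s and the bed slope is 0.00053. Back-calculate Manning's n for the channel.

With bottom width b = 5.84 m and side slope z = 3.1: A = (b + zy)y = (5.84 + 3.1×8.25)×8.25 = 259.2 m²; P = b + 2y√(1+z²) = 5.84 + 2×8.25×3.257 = 59.59 m.
Hydraulic radius R = A/P = 259.2/59.59 = 4.35 m.
Rearranging Manning's equation: n = (1/Q) A R^(2/3) S^(1/2) = (1/408) × 259.2 × 4.35^(2/3) × √0.00053 = 0.039.

n = 0.039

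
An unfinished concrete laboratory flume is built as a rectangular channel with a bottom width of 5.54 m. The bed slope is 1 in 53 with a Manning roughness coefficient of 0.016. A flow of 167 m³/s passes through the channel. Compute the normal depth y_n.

y_n = 2.81 m

Manning's equation rearranged: A R^(2/3) = nQ / (1·√S) = 0.016 × 167 / (√0.01887) = 19.45.
Try y = 2.3 m: A R^(2/3) = 14.84 — short.
Try y = 3.13 m: A R^(2/3) = 22.41 — over.
Try y = 2.81 m: A R^(2/3) = 19.43 — ≈ 19.45.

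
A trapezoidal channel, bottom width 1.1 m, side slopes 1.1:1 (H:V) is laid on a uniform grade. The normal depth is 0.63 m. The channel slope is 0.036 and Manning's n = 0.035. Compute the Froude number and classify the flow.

With bottom width b = 1.1 m and side slope z = 1.1: A = (b + zy)y = (1.1 + 1.1×0.63)×0.63 = 1.13 m²; P = b + 2y√(1+z²) = 1.1 + 2×0.63×1.487 = 2.973 m.
Hydraulic radius R = A/P = 1.13/2.973 = 0.3799 m.
V = (1/n) R^(2/3) √S = (1/0.035) × 0.3799^(2/3) × √0.036 = 2.844 m/s. Hydraulic depth D_h = A/T = 1.13/2.486 = 0.4544 m.
Froude number Fr = V/√(g·D_h) = 2.844/√(9.81×0.4544) = 1.35, which is greater than 1, so the flow is supercritical.

supercritical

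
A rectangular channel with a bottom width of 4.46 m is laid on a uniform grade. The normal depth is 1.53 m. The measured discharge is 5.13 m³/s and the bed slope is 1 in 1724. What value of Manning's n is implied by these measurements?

n = 0.03

Flow area A = b·y = 4.46 × 1.53 = 6.824 m². Wetted perimeter P = b + 2y = 4.46 + 2×1.53 = 7.52 m.
Hydraulic radius R = A/P = 6.824/7.52 = 0.9074 m.
Rearranging Manning's equation: n = (1/Q) A R^(2/3) S^(1/2) = (1/5.13) × 6.824 × 0.9074^(2/3) × √0.00058 = 0.03.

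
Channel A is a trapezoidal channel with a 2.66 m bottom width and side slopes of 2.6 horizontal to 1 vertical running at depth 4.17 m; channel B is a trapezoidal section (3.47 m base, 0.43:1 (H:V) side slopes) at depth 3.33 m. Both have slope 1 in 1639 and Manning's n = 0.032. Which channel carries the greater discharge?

channel A

Channel A: With bottom width b = 2.66 m and side slope z = 2.6: A = (b + zy)y = (2.66 + 2.6×4.17)×4.17 = 56.3 m²; P = b + 2y√(1+z²) = 2.66 + 2×4.17×2.786 = 25.89 m. Hydraulic radius R = A/P = 56.3/25.89 = 2.174 m. Q_A = (1/0.032)·56.3·2.174^(2/3)·√0.0006101 = 72.95 m³/s.
Channel B: With bottom width b = 3.47 m and side slope z = 0.43: A = (b + zy)y = (3.47 + 0.43×3.33)×3.33 = 16.32 m²; P = b + 2y√(1+z²) = 3.47 + 2×3.33×1.089 = 10.72 m. Hydraulic radius R = A/P = 16.32/10.72 = 1.523 m. Q_B = (1/0.032)·16.32·1.523^(2/3)·√0.0006101 = 16.68 m³/s.
Q_A = 72.95 m³/s vs Q_B = 16.68 m³/s, so channel A carries more.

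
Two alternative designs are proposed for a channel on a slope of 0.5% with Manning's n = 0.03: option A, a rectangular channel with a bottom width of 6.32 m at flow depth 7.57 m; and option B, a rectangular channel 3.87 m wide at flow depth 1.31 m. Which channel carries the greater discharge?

Channel A: Flow area A = b·y = 6.32 × 7.57 = 47.84 m². Wetted perimeter P = b + 2y = 6.32 + 2×7.57 = 21.46 m. Hydraulic radius R = A/P = 47.84/21.46 = 2.229 m. Q_A = (1/0.03)·47.84·2.229^(2/3)·√0.005 = 192.4 m³/s.
Channel B: Flow area A = b·y = 3.87 × 1.31 = 5.07 m². Wetted perimeter P = b + 2y = 3.87 + 2×1.31 = 6.49 m. Hydraulic radius R = A/P = 5.07/6.49 = 0.7812 m. Q_B = (1/0.03)·5.07·0.7812^(2/3)·√0.005 = 10.14 m³/s.
Q_A = 192.4 m³/s vs Q_B = 10.14 m³/s, so channel A carries more.

channel A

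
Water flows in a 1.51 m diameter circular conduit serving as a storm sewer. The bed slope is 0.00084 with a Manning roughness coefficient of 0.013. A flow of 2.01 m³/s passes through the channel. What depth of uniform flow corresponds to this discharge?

Manning's equation rearranged: A R^(2/3) = nQ / (1·√S) = 0.013 × 2.01 / (√0.00084) = 0.9016.
Try y = 1.4 m: A R^(2/3) = 1.005 — high.
Try y = 0.875 m: A R^(2/3) = 0.5954 — low.
Try y = 1.19 m: A R^(2/3) = 0.9006 — matches.

y_n = 1.19 m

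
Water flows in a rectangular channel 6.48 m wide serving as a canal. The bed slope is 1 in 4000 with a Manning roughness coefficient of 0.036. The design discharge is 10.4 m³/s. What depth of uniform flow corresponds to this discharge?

Manning's equation rearranged: A R^(2/3) = nQ / (1·√S) = 0.036 × 10.4 / (√0.00025) = 23.68.
Try y = 1.94 m: A R^(2/3) = 14.3 — too small.
Try y = 3.56 m: A R^(2/3) = 32.81 — too large.
Try y = 2.79 m: A R^(2/3) = 23.68 — matches.

y_n = 2.79 m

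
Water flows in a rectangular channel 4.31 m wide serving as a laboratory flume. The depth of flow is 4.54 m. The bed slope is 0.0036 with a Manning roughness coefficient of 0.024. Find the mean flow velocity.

V = 3.22 m/s

Flow area A = b·y = 4.31 × 4.54 = 19.57 m². Wetted perimeter P = b + 2y = 4.31 + 2×4.54 = 13.39 m.
Hydraulic radius R = A/P = 19.57/13.39 = 1.461 m.
From Manning's equation, V = (1/n) R^(2/3) S^(1/2) = (1/0.024) × 1.461^(2/3) × 0.0036^(1/2) = 3.22 m/s.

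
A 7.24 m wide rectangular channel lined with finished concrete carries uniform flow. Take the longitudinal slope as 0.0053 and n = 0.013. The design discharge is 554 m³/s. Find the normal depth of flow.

y_n = 7.53 m

Manning's equation rearranged: A R^(2/3) = nQ / (1·√S) = 0.013 × 554 / (√0.0053) = 98.93.
Try y = 9.31 m: A R^(2/3) = 127.7 — too large.
Try y = 7.53 m: A R^(2/3) = 98.94 — matches.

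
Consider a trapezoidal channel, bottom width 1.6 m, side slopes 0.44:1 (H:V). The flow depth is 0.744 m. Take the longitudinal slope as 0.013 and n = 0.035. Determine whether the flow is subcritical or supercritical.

subcritical

With bottom width b = 1.6 m and side slope z = 0.44: A = (b + zy)y = (1.6 + 0.44×0.744)×0.744 = 1.434 m²; P = b + 2y√(1+z²) = 1.6 + 2×0.744×1.093 = 3.226 m.
Hydraulic radius R = A/P = 1.434/3.226 = 0.4445 m.
V = (1/n) R^(2/3) √S = (1/0.035) × 0.4445^(2/3) × √0.013 = 1.897 m/s. Hydraulic depth D_h = A/T = 1.434/2.255 = 0.636 m.
Froude number Fr = V/√(g·D_h) = 1.897/√(9.81×0.636) = 0.76, which is less than 1, so the flow is subcritical.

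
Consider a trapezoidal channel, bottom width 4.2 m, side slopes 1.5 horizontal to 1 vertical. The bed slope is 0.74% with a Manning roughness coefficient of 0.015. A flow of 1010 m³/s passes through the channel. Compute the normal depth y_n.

Manning's equation rearranged: A R^(2/3) = nQ / (1·√S) = 0.015 × 1010 / (√0.0074) = 176.1.
Try y = 4.19 m: A R^(2/3) = 76 — low.
Try y = 6.14 m: A R^(2/3) = 176 — close enough.

y_n = 6.14 m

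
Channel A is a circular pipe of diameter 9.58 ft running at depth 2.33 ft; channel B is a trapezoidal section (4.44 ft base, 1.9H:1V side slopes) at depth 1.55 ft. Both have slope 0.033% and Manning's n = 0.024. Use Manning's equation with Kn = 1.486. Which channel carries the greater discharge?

Channel A: For a circular section of diameter D = 9.58 ft at depth y = 2.33 ft, the central angle is θ = 2 arccos(1 − 2y/D) = 2.063 rad. Then A = (D²/8)(θ − sin θ) = 13.56 ft² and P = Dθ/2 = 9.881 ft. Hydraulic radius R = A/P = 13.56/9.881 = 1.372 ft. Q_A = (1.486/0.024)·13.56·1.372^(2/3)·√0.00033 = 18.82 ft³/s.
Channel B: With bottom width b = 4.44 ft and side slope z = 1.9: A = (b + zy)y = (4.44 + 1.9×1.55)×1.55 = 11.45 ft²; P = b + 2y√(1+z²) = 4.44 + 2×1.55×2.147 = 11.1 ft. Hydraulic radius R = A/P = 11.45/11.1 = 1.032 ft. Q_B = (1.486/0.024)·11.45·1.032^(2/3)·√0.00033 = 13.14 ft³/s.
Q_A = 18.82 ft³/s vs Q_B = 13.14 ft³/s, so channel A carries more.

channel A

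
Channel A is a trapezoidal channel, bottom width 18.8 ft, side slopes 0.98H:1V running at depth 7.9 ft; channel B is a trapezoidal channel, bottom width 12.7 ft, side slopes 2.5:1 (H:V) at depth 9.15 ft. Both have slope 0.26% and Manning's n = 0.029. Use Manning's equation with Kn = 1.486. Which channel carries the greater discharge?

Channel A: With bottom width b = 18.8 ft and side slope z = 0.98: A = (b + zy)y = (18.8 + 0.98×7.9)×7.9 = 209.7 ft²; P = b + 2y√(1+z²) = 18.8 + 2×7.9×1.4 = 40.92 ft. Hydraulic radius R = A/P = 209.7/40.92 = 5.124 ft. Q_A = (1.486/0.029)·209.7·5.124^(2/3)·√0.0026 = 1628 ft³/s.
Channel B: With bottom width b = 12.7 ft and side slope z = 2.5: A = (b + zy)y = (12.7 + 2.5×9.15)×9.15 = 325.5 ft²; P = b + 2y√(1+z²) = 12.7 + 2×9.15×2.693 = 61.97 ft. Hydraulic radius R = A/P = 325.5/61.97 = 5.252 ft. Q_B = (1.486/0.029)·325.5·5.252^(2/3)·√0.0026 = 2570 ft³/s.
Q_A = 1628 ft³/s vs Q_B = 2570 ft³/s, so channel B carries more.

channel B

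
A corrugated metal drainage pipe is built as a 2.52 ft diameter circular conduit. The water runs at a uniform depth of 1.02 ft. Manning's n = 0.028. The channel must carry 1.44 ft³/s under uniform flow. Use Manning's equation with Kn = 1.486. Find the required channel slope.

S = 0.000462

For a circular section of diameter D = 2.52 ft at depth y = 1.02 ft, the central angle is θ = 2 arccos(1 − 2y/D) = 2.758 rad. Then A = (D²/8)(θ − sin θ) = 1.893 ft² and P = Dθ/2 = 3.475 ft.
Hydraulic radius R = A/P = 1.893/3.475 = 0.5446 ft.
From Manning's equation, S = [nQ / (1.486 A R^(2/3))]² = [0.028 × 1.44 / (1.486 × 1.893 × 0.5446^(2/3))]² = 0.000462.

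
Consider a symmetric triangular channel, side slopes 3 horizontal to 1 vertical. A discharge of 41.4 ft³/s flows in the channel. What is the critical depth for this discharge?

At critical depth, Q² T / (g A³) = 1, i.e. A³/T = Q²/g = 41.4²/32.2 = 53.23.
At y = 2.07 ft: A³/T = 171 — over.
At y = 1.64 ft: A³/T = 53.39 — ≈ 53.23.

y_c = 1.64 ft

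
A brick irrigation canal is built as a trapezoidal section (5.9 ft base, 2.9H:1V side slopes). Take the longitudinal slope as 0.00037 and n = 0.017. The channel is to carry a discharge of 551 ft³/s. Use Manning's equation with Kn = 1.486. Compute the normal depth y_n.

Manning's equation rearranged: A R^(2/3) = nQ / (1.486·√S) = 0.017 × 551 / (1.486 × √0.00037) = 327.7.
At y = 4.7 ft: A R^(2/3) = 175.5 — too small.
At y = 6.16 ft: A R^(2/3) = 327.8 — close enough.

y_n = 6.16 ft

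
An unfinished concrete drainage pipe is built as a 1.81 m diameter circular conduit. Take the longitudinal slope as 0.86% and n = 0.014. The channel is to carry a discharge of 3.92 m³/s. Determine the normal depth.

y_n = 0.785 m

Manning's equation rearranged: A R^(2/3) = nQ / (1·√S) = 0.014 × 3.92 / (√0.0086) = 0.5918.
At y = 0.622 m: A R^(2/3) = 0.3852 — low.
At y = 0.853 m: A R^(2/3) = 0.685 — high.
At y = 0.785 m: A R^(2/3) = 0.5916 — matches.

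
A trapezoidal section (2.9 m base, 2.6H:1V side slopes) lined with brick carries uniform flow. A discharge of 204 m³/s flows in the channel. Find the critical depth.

y_c = 3.65 m

At critical depth, Q² T / (g A³) = 1, i.e. A³/T = Q²/g = 204²/9.81 = 4242.
Trying y = 4.17 m: A³/T = 7654 — high.
Trying y = 3.17 m: A³/T = 2273 — low.
Trying y = 3.65 m: A³/T = 4227 — matches.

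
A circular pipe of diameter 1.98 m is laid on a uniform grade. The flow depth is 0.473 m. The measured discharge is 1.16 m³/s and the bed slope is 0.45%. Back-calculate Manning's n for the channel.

For a circular section of diameter D = 1.98 m at depth y = 0.473 m, the central angle is θ = 2 arccos(1 − 2y/D) = 2.043 rad. Then A = (D²/8)(θ − sin θ) = 0.5645 m² and P = Dθ/2 = 2.022 m.
Hydraulic radius R = A/P = 0.5645/2.022 = 0.2792 m.
Rearranging Manning's equation: n = (1/Q) A R^(2/3) S^(1/2) = (1/1.16) × 0.5645 × 0.2792^(2/3) × √0.0045 = 0.0139.

n = 0.0139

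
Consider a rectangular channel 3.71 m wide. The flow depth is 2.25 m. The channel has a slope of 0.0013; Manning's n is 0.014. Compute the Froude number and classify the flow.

subcritical

Flow area A = b·y = 3.71 × 2.25 = 8.348 m². Wetted perimeter P = b + 2y = 3.71 + 2×2.25 = 8.21 m.
Hydraulic radius R = A/P = 8.348/8.21 = 1.017 m.
V = (1/n) R^(2/3) √S = (1/0.014) × 1.017^(2/3) × √0.0013 = 2.604 m/s. Hydraulic depth D_h = A/T = 8.348/3.71 = 2.25 m.
Froude number Fr = V/√(g·D_h) = 2.604/√(9.81×2.25) = 0.554, which is less than 1, so the flow is subcritical.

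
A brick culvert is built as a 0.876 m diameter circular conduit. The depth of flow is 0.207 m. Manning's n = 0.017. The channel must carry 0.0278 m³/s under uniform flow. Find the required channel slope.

For a circular section of diameter D = 0.876 m at depth y = 0.207 m, the central angle is θ = 2 arccos(1 − 2y/D) = 2.031 rad. Then A = (D²/8)(θ − sin θ) = 0.1088 m² and P = Dθ/2 = 0.8894 m.
Hydraulic radius R = A/P = 0.1088/0.8894 = 0.1223 m.
From Manning's equation, S = [nQ / (1 A R^(2/3))]² = [0.017 × 0.0278 / (1 × 0.1088 × 0.1223^(2/3))]² = 0.000311.

S = 0.000311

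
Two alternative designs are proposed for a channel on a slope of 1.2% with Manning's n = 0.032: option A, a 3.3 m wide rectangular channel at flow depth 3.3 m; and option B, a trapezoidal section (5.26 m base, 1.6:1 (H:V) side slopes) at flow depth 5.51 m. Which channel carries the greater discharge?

channel B

Channel A: Flow area A = b·y = 3.3 × 3.3 = 10.89 m². Wetted perimeter P = b + 2y = 3.3 + 2×3.3 = 9.9 m. Hydraulic radius R = A/P = 10.89/9.9 = 1.1 m. Q_A = (1/0.032)·10.89·1.1^(2/3)·√0.012 = 39.72 m³/s.
Channel B: With bottom width b = 5.26 m and side slope z = 1.6: A = (b + zy)y = (5.26 + 1.6×5.51)×5.51 = 77.56 m²; P = b + 2y√(1+z²) = 5.26 + 2×5.51×1.887 = 26.05 m. Hydraulic radius R = A/P = 77.56/26.05 = 2.977 m. Q_B = (1/0.032)·77.56·2.977^(2/3)·√0.012 = 549.4 m³/s.
Q_A = 39.72 m³/s vs Q_B = 549.4 m³/s, so channel B carries more.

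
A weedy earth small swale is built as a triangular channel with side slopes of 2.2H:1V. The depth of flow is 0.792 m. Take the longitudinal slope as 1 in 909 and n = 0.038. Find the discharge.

Q = 0.61 m³/s

For a triangular section with side slope z = 2.2: A = zy² = 2.2×0.792² = 1.38 m²; P = 2y√(1+z²) = 2×0.792×2.417 = 3.828 m.
Hydraulic radius R = A/P = 1.38/3.828 = 0.3605 m.
Manning's equation: Q = (1/n) A R^(2/3) S^(1/2) = (1/0.038) × 1.38 × 0.3605^(2/3) × 0.0011^(1/2) = 0.61 m³/s.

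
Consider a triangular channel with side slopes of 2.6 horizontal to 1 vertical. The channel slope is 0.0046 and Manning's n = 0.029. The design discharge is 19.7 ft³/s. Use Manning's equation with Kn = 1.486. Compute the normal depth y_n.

y_n = 1.62 ft

Manning's equation rearranged: A R^(2/3) = nQ / (1.486·√S) = 0.029 × 19.7 / (1.486 × √0.0046) = 5.668.
Try y = 1.16 ft: A R^(2/3) = 2.324 — too small.
Try y = 1.88 ft: A R^(2/3) = 8.422 — too large.
Try y = 1.62 ft: A R^(2/3) = 5.663 — ≈ 5.668.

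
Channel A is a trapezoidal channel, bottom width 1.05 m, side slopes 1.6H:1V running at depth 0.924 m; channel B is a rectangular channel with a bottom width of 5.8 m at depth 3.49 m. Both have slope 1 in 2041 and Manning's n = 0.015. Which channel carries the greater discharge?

Channel A: With bottom width b = 1.05 m and side slope z = 1.6: A = (b + zy)y = (1.05 + 1.6×0.924)×0.924 = 2.336 m²; P = b + 2y√(1+z²) = 1.05 + 2×0.924×1.887 = 4.537 m. Hydraulic radius R = A/P = 2.336/4.537 = 0.515 m. Q_A = (1/0.015)·2.336·0.515^(2/3)·√0.00049 = 2.215 m³/s.
Channel B: Flow area A = b·y = 5.8 × 3.49 = 20.24 m². Wetted perimeter P = b + 2y = 5.8 + 2×3.49 = 12.78 m. Hydraulic radius R = A/P = 20.24/12.78 = 1.584 m. Q_B = (1/0.015)·20.24·1.584^(2/3)·√0.00049 = 40.59 m³/s.
Q_A = 2.215 m³/s vs Q_B = 40.59 m³/s, so channel B carries more.

channel B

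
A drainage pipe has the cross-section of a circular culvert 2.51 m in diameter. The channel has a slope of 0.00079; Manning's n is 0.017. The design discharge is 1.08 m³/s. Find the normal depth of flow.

y_n = 0.721 m

Manning's equation rearranged: A R^(2/3) = nQ / (1·√S) = 0.017 × 1.08 / (√0.00079) = 0.6532.
At y = 0.598 m: A R^(2/3) = 0.4514 — short.
At y = 0.721 m: A R^(2/3) = 0.6528 — matches.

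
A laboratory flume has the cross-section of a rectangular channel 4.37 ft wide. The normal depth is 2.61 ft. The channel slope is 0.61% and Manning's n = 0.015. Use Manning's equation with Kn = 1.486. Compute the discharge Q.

Flow area A = b·y = 4.37 × 2.61 = 11.41 ft². Wetted perimeter P = b + 2y = 4.37 + 2×2.61 = 9.59 ft.
Hydraulic radius R = A/P = 11.41/9.59 = 1.189 ft.
Manning's equation: Q = (1.486/n) A R^(2/3) S^(1/2) = (1.486/0.015) × 11.41 × 1.189^(2/3) × 0.0061^(1/2) = 99.1 ft³/s.

Q = 99.1 ft³/s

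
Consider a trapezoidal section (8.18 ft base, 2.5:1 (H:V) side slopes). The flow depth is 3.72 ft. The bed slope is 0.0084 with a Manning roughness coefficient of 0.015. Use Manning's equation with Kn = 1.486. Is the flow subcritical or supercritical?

With bottom width b = 8.18 ft and side slope z = 2.5: A = (b + zy)y = (8.18 + 2.5×3.72)×3.72 = 65.03 ft²; P = b + 2y√(1+z²) = 8.18 + 2×3.72×2.693 = 28.21 ft.
Hydraulic radius R = A/P = 65.03/28.21 = 2.305 ft.
V = (1.486/n) R^(2/3) √S = (1.486/0.015) × 2.305^(2/3) × √0.0084 = 15.84 ft/s. Hydraulic depth D_h = A/T = 65.03/26.78 = 2.428 ft.
Froude number Fr = V/√(g·D_h) = 15.84/√(32.2×2.428) = 1.79, which is greater than 1, so the flow is supercritical.

supercritical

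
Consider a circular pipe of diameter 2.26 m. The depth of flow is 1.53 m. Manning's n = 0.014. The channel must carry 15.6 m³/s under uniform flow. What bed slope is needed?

For a circular section of diameter D = 2.26 m at depth y = 1.53 m, the central angle is θ = 2 arccos(1 − 2y/D) = 3.865 rad. Then A = (D²/8)(θ − sin θ) = 2.89 m² and P = Dθ/2 = 4.368 m.
Hydraulic radius R = A/P = 2.89/4.368 = 0.6618 m.
From Manning's equation, S = [nQ / (1 A R^(2/3))]² = [0.014 × 15.6 / (1 × 2.89 × 0.6618^(2/3))]² = 0.0099.

S = 0.0099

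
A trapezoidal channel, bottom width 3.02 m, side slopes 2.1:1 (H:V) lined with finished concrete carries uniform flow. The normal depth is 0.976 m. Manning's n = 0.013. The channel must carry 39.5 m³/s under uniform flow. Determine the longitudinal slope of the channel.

With bottom width b = 3.02 m and side slope z = 2.1: A = (b + zy)y = (3.02 + 2.1×0.976)×0.976 = 4.948 m²; P = b + 2y√(1+z²) = 3.02 + 2×0.976×2.326 = 7.56 m.
Hydraulic radius R = A/P = 4.948/7.56 = 0.6545 m.
From Manning's equation, S = [nQ / (1 A R^(2/3))]² = [0.013 × 39.5 / (1 × 4.948 × 0.6545^(2/3))]² = 0.019.

S = 0.019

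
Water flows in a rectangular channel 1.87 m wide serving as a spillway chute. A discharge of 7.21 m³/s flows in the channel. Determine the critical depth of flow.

For a rectangular channel, critical depth y_c = (q²/g)^(1/3) where q = Q/b = 7.21/1.87 = 3.856 m²/s.
So y_c = (3.856²/9.81)^(1/3) = 1.15 m.

y_c = 1.15 m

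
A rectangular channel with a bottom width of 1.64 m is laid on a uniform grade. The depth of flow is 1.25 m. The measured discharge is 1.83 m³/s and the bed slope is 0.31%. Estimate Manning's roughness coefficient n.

Flow area A = b·y = 1.64 × 1.25 = 2.05 m². Wetted perimeter P = b + 2y = 1.64 + 2×1.25 = 4.14 m.
Hydraulic radius R = A/P = 2.05/4.14 = 0.4952 m.
Rearranging Manning's equation: n = (1/Q) A R^(2/3) S^(1/2) = (1/1.83) × 2.05 × 0.4952^(2/3) × √0.0031 = 0.039.

n = 0.039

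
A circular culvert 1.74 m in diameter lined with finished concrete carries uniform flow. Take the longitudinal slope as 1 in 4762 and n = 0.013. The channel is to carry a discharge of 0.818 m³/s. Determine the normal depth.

y_n = 0.908 m

Manning's equation rearranged: A R^(2/3) = nQ / (1·√S) = 0.013 × 0.818 / (√0.00021) = 0.7338.
At y = 0.729 m: A R^(2/3) = 0.5005 — short.
At y = 1.13 m: A R^(2/3) = 1.031 — over.
At y = 0.908 m: A R^(2/3) = 0.7334 — matches.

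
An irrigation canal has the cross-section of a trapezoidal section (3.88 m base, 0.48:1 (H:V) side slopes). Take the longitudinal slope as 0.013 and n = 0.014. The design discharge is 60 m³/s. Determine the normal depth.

y_n = 1.59 m

Manning's equation rearranged: A R^(2/3) = nQ / (1·√S) = 0.014 × 60 / (√0.013) = 7.367.
Try y = 1.27 m: A R^(2/3) = 5.122 — short.
Try y = 1.9 m: A R^(2/3) = 9.847 — over.
Try y = 1.59 m: A R^(2/3) = 7.366 — ≈ 7.367.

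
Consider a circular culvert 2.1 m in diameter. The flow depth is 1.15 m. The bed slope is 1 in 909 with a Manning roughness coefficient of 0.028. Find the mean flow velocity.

For a circular section of diameter D = 2.1 m at depth y = 1.15 m, the central angle is θ = 2 arccos(1 − 2y/D) = 3.332 rad. Then A = (D²/8)(θ − sin θ) = 1.941 m² and P = Dθ/2 = 3.499 m.
Hydraulic radius R = A/P = 1.941/3.499 = 0.5549 m.
From Manning's equation, V = (1/n) R^(2/3) S^(1/2) = (1/0.028) × 0.5549^(2/3) × 0.0011^(1/2) = 0.8 m/s.

V = 0.8 m/s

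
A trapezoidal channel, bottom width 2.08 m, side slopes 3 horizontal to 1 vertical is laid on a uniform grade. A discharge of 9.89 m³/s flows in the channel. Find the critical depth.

y_c = 0.885 m

At critical depth, Q² T / (g A³) = 1, i.e. A³/T = Q²/g = 9.89²/9.81 = 9.971.
Trying y = 0.624 m: A³/T = 2.575 — short.
Trying y = 1.1 m: A³/T = 23.88 — over.
Trying y = 0.885 m: A³/T = 9.957 — close enough.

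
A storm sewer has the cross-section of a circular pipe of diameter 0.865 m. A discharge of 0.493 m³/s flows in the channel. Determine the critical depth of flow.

At critical depth, Q² T / (g A³) = 1, i.e. A³/T = Q²/g = 0.493²/9.81 = 0.02478.
At y = 0.524 m: A³/T = 0.06108 — over.
At y = 0.316 m: A³/T = 0.008804 — short.
At y = 0.414 m: A³/T = 0.02482 — ≈ 0.02478.

y_c = 0.414 m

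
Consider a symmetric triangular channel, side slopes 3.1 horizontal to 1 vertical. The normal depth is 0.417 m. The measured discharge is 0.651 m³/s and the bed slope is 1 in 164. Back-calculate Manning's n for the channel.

For a triangular section with side slope z = 3.1: A = zy² = 3.1×0.417² = 0.5391 m²; P = 2y√(1+z²) = 2×0.417×3.257 = 2.717 m.
Hydraulic radius R = A/P = 0.5391/2.717 = 0.1984 m.
Rearranging Manning's equation: n = (1/Q) A R^(2/3) S^(1/2) = (1/0.651) × 0.5391 × 0.1984^(2/3) × √0.006098 = 0.022.

n = 0.022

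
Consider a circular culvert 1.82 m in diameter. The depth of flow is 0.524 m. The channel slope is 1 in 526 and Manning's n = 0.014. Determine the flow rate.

For a circular section of diameter D = 1.82 m at depth y = 0.524 m, the central angle is θ = 2 arccos(1 − 2y/D) = 2.265 rad. Then A = (D²/8)(θ − sin θ) = 0.6199 m² and P = Dθ/2 = 2.062 m.
Hydraulic radius R = A/P = 0.6199/2.062 = 0.3007 m.
Manning's equation: Q = (1/n) A R^(2/3) S^(1/2) = (1/0.014) × 0.6199 × 0.3007^(2/3) × 0.001901^(1/2) = 0.867 m³/s.

Q = 0.867 m³/s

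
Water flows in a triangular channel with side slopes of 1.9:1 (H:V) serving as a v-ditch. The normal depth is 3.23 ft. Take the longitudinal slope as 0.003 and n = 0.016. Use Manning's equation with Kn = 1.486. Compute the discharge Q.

Q = 128 ft³/s

For a triangular section with side slope z = 1.9: A = zy² = 1.9×3.23² = 19.82 ft²; P = 2y√(1+z²) = 2×3.23×2.147 = 13.87 ft.
Hydraulic radius R = A/P = 19.82/13.87 = 1.429 ft.
Manning's equation: Q = (1.486/n) A R^(2/3) S^(1/2) = (1.486/0.016) × 19.82 × 1.429^(2/3) × 0.003^(1/2) = 128 ft³/s.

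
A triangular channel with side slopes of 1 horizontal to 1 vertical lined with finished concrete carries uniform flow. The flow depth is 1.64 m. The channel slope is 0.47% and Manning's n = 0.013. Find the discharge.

For a triangular section with side slope z = 1: A = zy² = 1×1.64² = 2.69 m²; P = 2y√(1+z²) = 2×1.64×1.414 = 4.639 m.
Hydraulic radius R = A/P = 2.69/4.639 = 0.5798 m.
Manning's equation: Q = (1/n) A R^(2/3) S^(1/2) = (1/0.013) × 2.69 × 0.5798^(2/3) × 0.0047^(1/2) = 9.86 m³/s.

Q = 9.86 m³/s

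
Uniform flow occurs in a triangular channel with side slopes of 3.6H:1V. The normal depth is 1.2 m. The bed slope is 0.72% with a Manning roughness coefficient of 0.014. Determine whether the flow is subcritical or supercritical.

supercritical

For a triangular section with side slope z = 3.6: A = zy² = 3.6×1.2² = 5.184 m²; P = 2y√(1+z²) = 2×1.2×3.736 = 8.967 m.
Hydraulic radius R = A/P = 5.184/8.967 = 0.5781 m.
V = (1/n) R^(2/3) √S = (1/0.014) × 0.5781^(2/3) × √0.0072 = 4.206 m/s. Hydraulic depth D_h = A/T = 5.184/8.64 = 0.6 m.
Froude number Fr = V/√(g·D_h) = 4.206/√(9.81×0.6) = 1.73, which is greater than 1, so the flow is supercritical.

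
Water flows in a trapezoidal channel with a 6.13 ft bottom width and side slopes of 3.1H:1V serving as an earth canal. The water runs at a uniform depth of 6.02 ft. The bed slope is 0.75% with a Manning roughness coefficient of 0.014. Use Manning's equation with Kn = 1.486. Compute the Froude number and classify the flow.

supercritical

With bottom width b = 6.13 ft and side slope z = 3.1: A = (b + zy)y = (6.13 + 3.1×6.02)×6.02 = 149.2 ft²; P = b + 2y√(1+z²) = 6.13 + 2×6.02×3.257 = 45.35 ft.
Hydraulic radius R = A/P = 149.2/45.35 = 3.291 ft.
V = (1.486/n) R^(2/3) √S = (1.486/0.014) × 3.291^(2/3) × √0.0075 = 20.34 ft/s. Hydraulic depth D_h = A/T = 149.2/43.45 = 3.435 ft.
Froude number Fr = V/√(g·D_h) = 20.34/√(32.2×3.435) = 1.93, which is greater than 1, so the flow is supercritical.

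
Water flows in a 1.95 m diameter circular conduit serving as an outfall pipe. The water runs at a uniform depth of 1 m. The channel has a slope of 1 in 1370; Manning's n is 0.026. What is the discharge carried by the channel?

Q = 1 m³/s

For a circular section of diameter D = 1.95 m at depth y = 1 m, the central angle is θ = 2 arccos(1 − 2y/D) = 3.193 rad. Then A = (D²/8)(θ − sin θ) = 1.542 m² and P = Dθ/2 = 3.113 m.
Hydraulic radius R = A/P = 1.542/3.113 = 0.4953 m.
Manning's equation: Q = (1/n) A R^(2/3) S^(1/2) = (1/0.026) × 1.542 × 0.4953^(2/3) × 0.0007299^(1/2) = 1 m³/s.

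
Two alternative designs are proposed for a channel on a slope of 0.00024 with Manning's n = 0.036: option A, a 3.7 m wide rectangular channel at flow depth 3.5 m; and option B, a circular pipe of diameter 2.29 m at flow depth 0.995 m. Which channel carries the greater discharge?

channel A

Channel A: Flow area A = b·y = 3.7 × 3.5 = 12.95 m². Wetted perimeter P = b + 2y = 3.7 + 2×3.5 = 10.7 m. Hydraulic radius R = A/P = 12.95/10.7 = 1.21 m. Q_A = (1/0.036)·12.95·1.21^(2/3)·√0.00024 = 6.329 m³/s.
Channel B: For a circular section of diameter D = 2.29 m at depth y = 0.995 m, the central angle is θ = 2 arccos(1 − 2y/D) = 2.879 rad. Then A = (D²/8)(θ − sin θ) = 1.717 m² and P = Dθ/2 = 3.296 m. Hydraulic radius R = A/P = 1.717/3.296 = 0.5208 m. Q_B = (1/0.036)·1.717·0.5208^(2/3)·√0.00024 = 0.4783 m³/s.
Q_A = 6.329 m³/s vs Q_B = 0.4783 m³/s, so channel A carries more.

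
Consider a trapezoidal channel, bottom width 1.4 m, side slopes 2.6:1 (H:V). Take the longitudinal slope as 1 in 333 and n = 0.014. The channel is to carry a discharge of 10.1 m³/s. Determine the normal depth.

Manning's equation rearranged: A R^(2/3) = nQ / (1·√S) = 0.014 × 10.1 / (√0.003003) = 2.58.
Trying y = 1.11 m: A R^(2/3) = 3.486 — over.
Trying y = 0.667 m: A R^(2/3) = 1.151 — short.
Trying y = 0.97 m: A R^(2/3) = 2.582 — ≈ 2.58.

y_n = 0.97 m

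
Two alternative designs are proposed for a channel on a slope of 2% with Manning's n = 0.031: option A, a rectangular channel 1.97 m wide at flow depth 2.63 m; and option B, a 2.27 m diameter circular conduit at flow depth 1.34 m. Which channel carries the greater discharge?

Channel A: Flow area A = b·y = 1.97 × 2.63 = 5.181 m². Wetted perimeter P = b + 2y = 1.97 + 2×2.63 = 7.23 m. Hydraulic radius R = A/P = 5.181/7.23 = 0.7166 m. Q_A = (1/0.031)·5.181·0.7166^(2/3)·√0.02 = 18.93 m³/s.
Channel B: For a circular section of diameter D = 2.27 m at depth y = 1.34 m, the central angle is θ = 2 arccos(1 − 2y/D) = 3.505 rad. Then A = (D²/8)(θ − sin θ) = 2.486 m² and P = Dθ/2 = 3.978 m. Hydraulic radius R = A/P = 2.486/3.978 = 0.625 m. Q_B = (1/0.031)·2.486·0.625^(2/3)·√0.02 = 8.292 m³/s.
Q_A = 18.93 m³/s vs Q_B = 8.292 m³/s, so channel A carries more.

channel A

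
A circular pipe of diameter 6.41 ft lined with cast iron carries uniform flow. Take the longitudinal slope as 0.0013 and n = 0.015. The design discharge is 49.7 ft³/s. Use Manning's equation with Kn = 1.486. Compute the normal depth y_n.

Manning's equation rearranged: A R^(2/3) = nQ / (1.486·√S) = 0.015 × 49.7 / (1.486 × √0.0013) = 13.91.
Try y = 1.79 ft: A R^(2/3) = 7.527 — too small.
Try y = 2.94 ft: A R^(2/3) = 19.04 — too large.
Try y = 2.47 ft: A R^(2/3) = 13.9 — ≈ 13.91.

y_n = 2.47 ft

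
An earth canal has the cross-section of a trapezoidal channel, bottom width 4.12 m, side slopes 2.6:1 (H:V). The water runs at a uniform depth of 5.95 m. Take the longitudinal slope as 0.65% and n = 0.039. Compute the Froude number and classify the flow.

subcritical

With bottom width b = 4.12 m and side slope z = 2.6: A = (b + zy)y = (4.12 + 2.6×5.95)×5.95 = 116.6 m²; P = b + 2y√(1+z²) = 4.12 + 2×5.95×2.786 = 37.27 m.
Hydraulic radius R = A/P = 116.6/37.27 = 3.127 m.
V = (1/n) R^(2/3) √S = (1/0.039) × 3.127^(2/3) × √0.0065 = 4.421 m/s. Hydraulic depth D_h = A/T = 116.6/35.06 = 3.325 m.
Froude number Fr = V/√(g·D_h) = 4.421/√(9.81×3.325) = 0.774, which is less than 1, so the flow is subcritical.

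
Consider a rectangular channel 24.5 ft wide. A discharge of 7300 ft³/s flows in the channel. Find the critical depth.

For a rectangular channel, critical depth y_c = (q²/g)^(1/3) where q = Q/b = 7300/24.5 = 298 ft²/s.
So y_c = (298²/32.2)^(1/3) = 14 ft.

y_c = 14 ft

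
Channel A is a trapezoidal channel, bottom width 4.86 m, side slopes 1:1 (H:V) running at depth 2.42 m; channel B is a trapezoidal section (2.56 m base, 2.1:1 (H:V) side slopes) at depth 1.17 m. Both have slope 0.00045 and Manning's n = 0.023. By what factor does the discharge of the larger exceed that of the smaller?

4.85

Channel A: With bottom width b = 4.86 m and side slope z = 1: A = (b + zy)y = (4.86 + 1×2.42)×2.42 = 17.62 m²; P = b + 2y√(1+z²) = 4.86 + 2×2.42×1.414 = 11.7 m. Hydraulic radius R = A/P = 17.62/11.7 = 1.505 m. Q_A = (1/0.023)·17.62·1.505^(2/3)·√0.00045 = 21.34 m³/s.
Channel B: With bottom width b = 2.56 m and side slope z = 2.1: A = (b + zy)y = (2.56 + 2.1×1.17)×1.17 = 5.87 m²; P = b + 2y√(1+z²) = 2.56 + 2×1.17×2.326 = 8.003 m. Hydraulic radius R = A/P = 5.87/8.003 = 0.7335 m. Q_B = (1/0.023)·5.87·0.7335^(2/3)·√0.00045 = 4.403 m³/s.
The larger discharge is 21.34 m³/s and the smaller is 4.403 m³/s; the ratio is 4.85.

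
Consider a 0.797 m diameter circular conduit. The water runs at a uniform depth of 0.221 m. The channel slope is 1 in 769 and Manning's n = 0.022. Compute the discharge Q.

For a circular section of diameter D = 0.797 m at depth y = 0.221 m, the central angle is θ = 2 arccos(1 − 2y/D) = 2.218 rad. Then A = (D²/8)(θ − sin θ) = 0.1128 m² and P = Dθ/2 = 0.884 m.
Hydraulic radius R = A/P = 0.1128/0.884 = 0.1276 m.
Manning's equation: Q = (1/n) A R^(2/3) S^(1/2) = (1/0.022) × 0.1128 × 0.1276^(2/3) × 0.0013^(1/2) = 0.0469 m³/s.

Q = 0.0469 m³/s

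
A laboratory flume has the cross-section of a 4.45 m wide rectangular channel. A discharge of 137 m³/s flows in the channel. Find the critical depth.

y_c = 4.59 m

For a rectangular channel, critical depth y_c = (q²/g)^(1/3) where q = Q/b = 137/4.45 = 30.79 m²/s.
So y_c = (30.79²/9.81)^(1/3) = 4.59 m.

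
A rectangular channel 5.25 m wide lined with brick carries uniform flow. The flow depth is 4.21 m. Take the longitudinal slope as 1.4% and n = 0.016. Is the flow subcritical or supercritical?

supercritical

Flow area A = b·y = 5.25 × 4.21 = 22.1 m². Wetted perimeter P = b + 2y = 5.25 + 2×4.21 = 13.67 m.
Hydraulic radius R = A/P = 22.1/13.67 = 1.617 m.
V = (1/n) R^(2/3) √S = (1/0.016) × 1.617^(2/3) × √0.014 = 10.19 m/s. Hydraulic depth D_h = A/T = 22.1/5.25 = 4.21 m.
Froude number Fr = V/√(g·D_h) = 10.19/√(9.81×4.21) = 1.59, which is greater than 1, so the flow is supercritical.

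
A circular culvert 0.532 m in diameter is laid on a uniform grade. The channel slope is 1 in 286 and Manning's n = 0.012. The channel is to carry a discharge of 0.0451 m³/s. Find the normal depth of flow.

Manning's equation rearranged: A R^(2/3) = nQ / (1·√S) = 0.012 × 0.0451 / (√0.003497) = 0.009153.
Try y = 0.118 m: A R^(2/3) = 0.006249 — short.
Try y = 0.162 m: A R^(2/3) = 0.01167 — over.
Try y = 0.143 m: A R^(2/3) = 0.009154 — close enough.

y_n = 0.143 m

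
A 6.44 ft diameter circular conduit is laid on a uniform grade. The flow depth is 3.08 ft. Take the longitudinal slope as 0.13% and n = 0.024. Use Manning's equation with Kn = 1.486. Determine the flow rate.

For a circular section of diameter D = 6.44 ft at depth y = 3.08 ft, the central angle is θ = 2 arccos(1 − 2y/D) = 3.055 rad. Then A = (D²/8)(θ − sin θ) = 15.39 ft² and P = Dθ/2 = 9.836 ft.
Hydraulic radius R = A/P = 15.39/9.836 = 1.564 ft.
Manning's equation: Q = (1.486/n) A R^(2/3) S^(1/2) = (1.486/0.024) × 15.39 × 1.564^(2/3) × 0.0013^(1/2) = 46.3 ft³/s.

Q = 46.3 ft³/s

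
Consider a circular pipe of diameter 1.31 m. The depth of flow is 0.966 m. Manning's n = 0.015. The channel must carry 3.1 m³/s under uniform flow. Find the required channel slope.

S = 0.0066

For a circular section of diameter D = 1.31 m at depth y = 0.966 m, the central angle is θ = 2 arccos(1 − 2y/D) = 4.131 rad. Then A = (D²/8)(θ − sin θ) = 1.065 m² and P = Dθ/2 = 2.706 m.
Hydraulic radius R = A/P = 1.065/2.706 = 0.3938 m.
From Manning's equation, S = [nQ / (1 A R^(2/3))]² = [0.015 × 3.1 / (1 × 1.065 × 0.3938^(2/3))]² = 0.0066.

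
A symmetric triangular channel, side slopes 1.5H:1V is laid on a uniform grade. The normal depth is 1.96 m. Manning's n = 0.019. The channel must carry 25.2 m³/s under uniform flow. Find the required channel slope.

S = 0.00906

For a triangular section with side slope z = 1.5: A = zy² = 1.5×1.96² = 5.762 m²; P = 2y√(1+z²) = 2×1.96×1.803 = 7.067 m.
Hydraulic radius R = A/P = 5.762/7.067 = 0.8154 m.
From Manning's equation, S = [nQ / (1 A R^(2/3))]² = [0.019 × 25.2 / (1 × 5.762 × 0.8154^(2/3))]² = 0.00906.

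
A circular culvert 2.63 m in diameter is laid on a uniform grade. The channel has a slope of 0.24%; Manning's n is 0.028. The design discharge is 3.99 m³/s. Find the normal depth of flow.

Manning's equation rearranged: A R^(2/3) = nQ / (1·√S) = 0.028 × 3.99 / (√0.0024) = 2.28.
Try y = 1.67 m: A R^(2/3) = 3.004 — high.
Try y = 1.17 m: A R^(2/3) = 1.677 — low.
Try y = 1.4 m: A R^(2/3) = 2.281 — close enough.

y_n = 1.4 m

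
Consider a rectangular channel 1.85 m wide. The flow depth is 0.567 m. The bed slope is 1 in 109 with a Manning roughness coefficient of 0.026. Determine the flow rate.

Flow area A = b·y = 1.85 × 0.567 = 1.049 m². Wetted perimeter P = b + 2y = 1.85 + 2×0.567 = 2.984 m.
Hydraulic radius R = A/P = 1.049/2.984 = 0.3515 m.
Manning's equation: Q = (1/n) A R^(2/3) S^(1/2) = (1/0.026) × 1.049 × 0.3515^(2/3) × 0.009174^(1/2) = 1.92 m³/s.

Q = 1.92 m³/s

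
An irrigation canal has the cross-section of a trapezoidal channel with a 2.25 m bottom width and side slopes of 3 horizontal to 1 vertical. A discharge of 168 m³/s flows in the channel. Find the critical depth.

At critical depth, Q² T / (g A³) = 1, i.e. A³/T = Q²/g = 168²/9.81 = 2877.
At y = 4.06 m: A³/T = 7557 — too large.
At y = 3.29 m: A³/T = 2883 — matches.

y_c = 3.29 m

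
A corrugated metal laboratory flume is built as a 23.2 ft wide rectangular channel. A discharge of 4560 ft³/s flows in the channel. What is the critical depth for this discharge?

y_c = 10.6 ft

For a rectangular channel, critical depth y_c = (q²/g)^(1/3) where q = Q/b = 4560/23.2 = 196.6 ft²/s.
So y_c = (196.6²/32.2)^(1/3) = 10.6 ft.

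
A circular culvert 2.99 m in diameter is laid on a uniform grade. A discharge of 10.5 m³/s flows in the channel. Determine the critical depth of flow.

At critical depth, Q² T / (g A³) = 1, i.e. A³/T = Q²/g = 10.5²/9.81 = 11.24.
Trying y = 1.75 m: A³/T = 26.42 — over.
Trying y = 1.1 m: A³/T = 4.464 — short.
Trying y = 1.4 m: A³/T = 11.26 — ≈ 11.24.

y_c = 1.4 m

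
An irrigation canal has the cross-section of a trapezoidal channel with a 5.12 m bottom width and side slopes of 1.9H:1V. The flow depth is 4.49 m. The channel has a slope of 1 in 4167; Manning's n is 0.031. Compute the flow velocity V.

With bottom width b = 5.12 m and side slope z = 1.9: A = (b + zy)y = (5.12 + 1.9×4.49)×4.49 = 61.29 m²; P = b + 2y√(1+z²) = 5.12 + 2×4.49×2.147 = 24.4 m.
Hydraulic radius R = A/P = 61.29/24.4 = 2.512 m.
From Manning's equation, V = (1/n) R^(2/3) S^(1/2) = (1/0.031) × 2.512^(2/3) × 0.00024^(1/2) = 0.923 m/s.

V = 0.923 m/s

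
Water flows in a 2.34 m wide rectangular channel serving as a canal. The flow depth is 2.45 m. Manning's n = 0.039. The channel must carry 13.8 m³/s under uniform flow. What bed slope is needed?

S = 0.012

Flow area A = b·y = 2.34 × 2.45 = 5.733 m². Wetted perimeter P = b + 2y = 2.34 + 2×2.45 = 7.24 m.
Hydraulic radius R = A/P = 5.733/7.24 = 0.7919 m.
From Manning's equation, S = [nQ / (1 A R^(2/3))]² = [0.039 × 13.8 / (1 × 5.733 × 0.7919^(2/3))]² = 0.012.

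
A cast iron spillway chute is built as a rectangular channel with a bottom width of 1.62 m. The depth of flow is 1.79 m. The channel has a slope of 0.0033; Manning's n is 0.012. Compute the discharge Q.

Q = 9.4 m³/s

Flow area A = b·y = 1.62 × 1.79 = 2.9 m². Wetted perimeter P = b + 2y = 1.62 + 2×1.79 = 5.2 m.
Hydraulic radius R = A/P = 2.9/5.2 = 0.5577 m.
Manning's equation: Q = (1/n) A R^(2/3) S^(1/2) = (1/0.012) × 2.9 × 0.5577^(2/3) × 0.0033^(1/2) = 9.4 m³/s.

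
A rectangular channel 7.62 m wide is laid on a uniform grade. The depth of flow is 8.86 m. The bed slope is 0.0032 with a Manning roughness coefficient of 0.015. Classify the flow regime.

subcritical

Flow area A = b·y = 7.62 × 8.86 = 67.51 m². Wetted perimeter P = b + 2y = 7.62 + 2×8.86 = 25.34 m.
Hydraulic radius R = A/P = 67.51/25.34 = 2.664 m.
V = (1/n) R^(2/3) √S = (1/0.015) × 2.664^(2/3) × √0.0032 = 7.248 m/s. Hydraulic depth D_h = A/T = 67.51/7.62 = 8.86 m.
Froude number Fr = V/√(g·D_h) = 7.248/√(9.81×8.86) = 0.777, which is less than 1, so the flow is subcritical.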